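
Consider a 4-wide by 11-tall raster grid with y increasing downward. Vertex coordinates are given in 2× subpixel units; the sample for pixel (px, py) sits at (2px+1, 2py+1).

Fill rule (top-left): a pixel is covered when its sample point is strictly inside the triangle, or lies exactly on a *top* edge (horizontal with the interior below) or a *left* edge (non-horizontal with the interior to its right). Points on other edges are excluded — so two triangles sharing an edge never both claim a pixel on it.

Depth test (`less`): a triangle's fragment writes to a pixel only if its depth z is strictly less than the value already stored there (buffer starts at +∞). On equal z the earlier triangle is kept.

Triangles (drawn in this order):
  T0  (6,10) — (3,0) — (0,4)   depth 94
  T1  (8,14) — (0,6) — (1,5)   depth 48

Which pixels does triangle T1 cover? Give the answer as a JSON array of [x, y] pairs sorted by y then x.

T0:
  2·area = 42  (B↔C swapped to make it positive)
  edge (6, 10)→(0, 4): d=(-6,-6) top-left  bias=+0
  edge (0, 4)→(3, 0): d=(3,-4) top-left  bias=+0
  edge (3, 0)→(6, 10): d=(3,10) right/bottom  bias=-1
    (1,0)@(3, 1): e=[36,3,3] → X
    (2,0)@(5, 1): e=[48,11,-17] → .
    (0,1)@(1, 3): e=[12,1,29] → X
    (2,1)@(5, 3): e=[36,17,-11] → .
    (0,2)@(1, 5): e=[0,7,35] → X  [on edge]
    (2,2)@(5, 5): e=[24,23,-5] → .
    (0,3)@(1, 7): e=[-12,13,41] → .
    (1,3)@(3, 7): e=[0,21,21] → X  [on edge]
    (2,3)@(5, 7): e=[12,29,1] → X
    (3,3)@(7, 7): e=[24,37,-19] → .
    (1,4)@(3, 9): e=[-12,27,27] → .
    (2,4)@(5, 9): e=[0,35,7] → X  [on edge]
    (3,5)@(7, 11): e=[0,49,-7] → .  [on edge]
  covered (8 px):
    . X . .
    X X . .
    X X . .
    . X X .
    . . X .
    . . . .
    . . . .
    . . . .
    . . . .
    . . . .
    . . . .
T1:
  2·area = 16
  edge (8, 14)→(0, 6): d=(-8,-8) top-left  bias=+0
  edge (0, 6)→(1, 5): d=(1,-1) top-left  bias=+0
  edge (1, 5)→(8, 14): d=(7,9) right/bottom  bias=-1
    (2,0)@(5, 1): e=[80,0,-64] → .  [on edge]
    (1,1)@(3, 3): e=[48,0,-32] → .  [on edge]
    (0,2)@(1, 5): e=[16,0,0] → .  [on edge]
    (0,3)@(1, 7): e=[0,2,14] → X  [on edge]
    (1,3)@(3, 7): e=[16,4,-4] → .
    (0,4)@(1, 9): e=[-16,4,28] → .
    (1,4)@(3, 9): e=[0,6,10] → X  [on edge]
    (2,4)@(5, 9): e=[16,8,-8] → .
    (1,5)@(3, 11): e=[-16,8,24] → .
    (2,5)@(5, 11): e=[0,10,6] → X  [on edge]
    (3,5)@(7, 11): e=[16,12,-12] → .
    (2,6)@(5, 13): e=[-16,12,20] → .
    (3,6)@(7, 13): e=[0,14,2] → X  [on edge]
  covered (4 px):
    . . . .
    . . . .
    . . . .
    X . . .
    . X . .
    . . X .
    . . . X
    . . . .
    . . . .
    . . . .
    . . . .

Final: [[0,3],[1,4],[2,5],[3,6]]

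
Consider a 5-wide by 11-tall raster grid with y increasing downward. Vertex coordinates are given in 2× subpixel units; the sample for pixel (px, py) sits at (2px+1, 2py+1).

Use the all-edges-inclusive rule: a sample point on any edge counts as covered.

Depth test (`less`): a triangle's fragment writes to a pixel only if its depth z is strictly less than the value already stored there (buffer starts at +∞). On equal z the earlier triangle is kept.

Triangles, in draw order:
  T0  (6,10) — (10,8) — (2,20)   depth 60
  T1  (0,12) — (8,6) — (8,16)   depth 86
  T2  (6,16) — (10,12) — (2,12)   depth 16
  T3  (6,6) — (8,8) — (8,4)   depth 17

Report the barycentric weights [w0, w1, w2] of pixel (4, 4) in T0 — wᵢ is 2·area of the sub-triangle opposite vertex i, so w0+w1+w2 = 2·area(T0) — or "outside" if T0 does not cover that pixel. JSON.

T0:
  2·area = 32
  edge (6, 10)→(10, 8): d=(4,-2) inclusive
  edge (10, 8)→(2, 20): d=(-8,12) inclusive
  edge (2, 20)→(6, 10): d=(4,-10) inclusive
    (4,4)@(9, 9): e=[2,4,26] → █
    (3,5)@(7, 11): e=[6,12,14] → █
    (4,5)@(9, 11): e=[10,-12,34] → ·
    (2,6)@(5, 13): e=[10,20,2] → █
    (3,6)@(7, 13): e=[14,-4,22] → ·
    (2,7)@(5, 15): e=[18,4,10] → █
    (3,7)@(7, 15): e=[22,-20,30] → ·
    (2,8)@(5, 17): e=[26,-12,18] → ·
  covered (4 px):
    · · · · ·
    · · · · ·
    · · · · ·
    · · · · ·
    · · · · █
    · · · █ ·
    · · █ · ·
    · · █ · ·
    · · · · ·
    · · · · ·
    · · · · ·
T1:
  2·area = 80
  edge (0, 12)→(8, 6): d=(8,-6) inclusive
  edge (8, 6)→(8, 16): d=(0,10) inclusive
  edge (8, 16)→(0, 12): d=(-8,-4) inclusive
    (3,3)@(7, 7): e=[2,10,68] → █
    (4,3)@(9, 7): e=[14,-10,76] → ·
    (2,4)@(5, 9): e=[6,30,44] → █
    (4,4)@(9, 9): e=[30,-10,60] → ·
    (1,5)@(3, 11): e=[10,50,20] → █
    (4,5)@(9, 11): e=[46,-10,44] → ·
    (1,6)@(3, 13): e=[26,50,4] → █
    (4,6)@(9, 13): e=[62,-10,28] → ·
    (1,7)@(3, 15): e=[42,50,-12] → ·
    (2,7)@(5, 15): e=[54,30,-4] → ·
    (3,7)@(7, 15): e=[66,10,4] → █
    (4,7)@(9, 15): e=[78,-10,12] → ·
  covered (10 px):
    · · · · ·
    · · · · ·
    · · · · ·
    · · · █ ·
    · · █ █ ·
    · █ █ █ ·
    · █ █ █ ·
    · · · █ ·
    · · · · ·
    · · · · ·
    · · · · ·
T2:
  2·area = 32  (B↔C swapped to make it positive)
  edge (6, 16)→(2, 12): d=(-4,-4) inclusive
  edge (2, 12)→(10, 12): d=(8,0) inclusive
  edge (10, 12)→(6, 16): d=(-4,4) inclusive
    (0,5)@(1, 11): e=[0,-8,40] → ·  [on edge]
    (1,6)@(3, 13): e=[0,8,24] → █  [on edge]
    (2,6)@(5, 13): e=[8,8,16] → █
    (3,6)@(7, 13): e=[16,8,8] → █
    (4,6)@(9, 13): e=[24,8,0] → █  [on edge]
    (1,7)@(3, 15): e=[-8,24,16] → ·
    (2,7)@(5, 15): e=[0,24,8] → █  [on edge]
    (3,7)@(7, 15): e=[8,24,0] → █  [on edge]
    (4,7)@(9, 15): e=[16,24,-8] → ·
    (2,8)@(5, 17): e=[-8,40,0] → ·  [on edge]
    (3,8)@(7, 17): e=[0,40,-8] → ·  [on edge]
    (1,9)@(3, 19): e=[-24,56,0] → ·  [on edge]
    (4,9)@(9, 19): e=[0,56,-24] → ·  [on edge]
    (0,10)@(1, 21): e=[-40,72,0] → ·  [on edge]
  covered (6 px):
    · · · · ·
    · · · · ·
    · · · · ·
    · · · · ·
    · · · · ·
    · · · · ·
    · █ █ █ █
    · · █ █ ·
    · · · · ·
    · · · · ·
    · · · · ·
T3:
  2·area = 8  (B↔C swapped to make it positive)
  edge (6, 6)→(8, 4): d=(2,-2) inclusive
  edge (8, 4)→(8, 8): d=(0,4) inclusive
  edge (8, 8)→(6, 6): d=(-2,-2) inclusive
    (0,0)@(1, 1): e=[-20,28,0] → ·  [on edge]
    (1,1)@(3, 3): e=[-12,20,0] → ·  [on edge]
    (4,1)@(9, 3): e=[0,-4,12] → ·  [on edge]
    (2,2)@(5, 5): e=[-4,12,0] → ·  [on edge]
    (3,2)@(7, 5): e=[0,4,4] → █  [on edge]
    (4,2)@(9, 5): e=[4,-4,8] → ·
    (2,3)@(5, 7): e=[0,12,-4] → ·  [on edge]
    (3,3)@(7, 7): e=[4,4,0] → █  [on edge]
    (4,3)@(9, 7): e=[8,-4,4] → ·
    (1,4)@(3, 9): e=[0,20,-12] → ·  [on edge]
    (3,4)@(7, 9): e=[8,4,-4] → ·
    (4,4)@(9, 9): e=[12,-4,0] → ·  [on edge]
    (0,5)@(1, 11): e=[0,28,-20] → ·  [on edge]
  covered (2 px):
    · · · · ·
    · · · · ·
    · · · █ ·
    · · · █ ·
    · · · · ·
    · · · · ·
    · · · · ·
    · · · · ·
    · · · · ·
    · · · · ·
    · · · · ·

Result: [4,26,2]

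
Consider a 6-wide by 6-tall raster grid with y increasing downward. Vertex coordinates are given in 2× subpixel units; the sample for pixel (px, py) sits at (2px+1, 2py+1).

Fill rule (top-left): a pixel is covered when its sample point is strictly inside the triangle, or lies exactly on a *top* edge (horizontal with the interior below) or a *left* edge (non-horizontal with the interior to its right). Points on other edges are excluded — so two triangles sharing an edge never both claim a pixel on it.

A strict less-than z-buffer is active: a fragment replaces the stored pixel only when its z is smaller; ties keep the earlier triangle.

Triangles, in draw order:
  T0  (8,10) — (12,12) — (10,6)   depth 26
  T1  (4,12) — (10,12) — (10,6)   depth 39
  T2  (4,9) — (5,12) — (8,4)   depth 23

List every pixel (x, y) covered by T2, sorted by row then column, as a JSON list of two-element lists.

T0:
  2·area = 20  (B↔C swapped to make it positive)
  edge (8, 10)→(10, 6): d=(2,-4) top-left  bias=+0
  edge (10, 6)→(12, 12): d=(2,6) right/bottom  bias=-1
  edge (12, 12)→(8, 10): d=(-4,-2) top-left  bias=+0
    (4,1)@(9, 3): e=[-10,0,30] → ·  [on edge]
    (4,4)@(9, 9): e=[2,12,6] → █
    (5,4)@(11, 9): e=[10,0,10] → ·  [on edge]
    (4,5)@(9, 11): e=[6,16,-2] → ·
    (5,5)@(11, 11): e=[14,4,2] → █
  covered (2 px):
    · · · · · ·
    · · · · · ·
    · · · · · ·
    · · · · · ·
    · · · · █ ·
    · · · · · █
T1:
  2·area = 36  (B↔C swapped to make it positive)
  edge (4, 12)→(10, 6): d=(6,-6) top-left  bias=+0
  edge (10, 6)→(10, 12): d=(0,6) right/bottom  bias=-1
  edge (10, 12)→(4, 12): d=(-6,0) right/bottom  bias=-1
    (5,2)@(11, 5): e=[0,-6,42] → ·  [on edge]
    (4,3)@(9, 7): e=[0,6,30] → █  [on edge]
    (5,3)@(11, 7): e=[12,-6,30] → ·
    (3,4)@(7, 9): e=[0,18,18] → █  [on edge]
    (5,4)@(11, 9): e=[24,-6,18] → ·
    (2,5)@(5, 11): e=[0,30,6] → █  [on edge]
    (5,5)@(11, 11): e=[36,-6,6] → ·
  covered (6 px):
    · · · · · ·
    · · · · · ·
    · · · · · ·
    · · · · █ ·
    · · · █ █ ·
    · · █ █ █ ·
T2:
  2·area = 17  (B↔C swapped to make it positive)
  edge (4, 9)→(8, 4): d=(4,-5) top-left  bias=+0
  edge (8, 4)→(5, 12): d=(-3,8) right/bottom  bias=-1
  edge (5, 12)→(4, 9): d=(-1,-3) top-left  bias=+0
    (2,4)@(5, 9): e=[5,9,3] → █
    (3,4)@(7, 9): e=[15,-7,9] → ·
    (2,5)@(5, 11): e=[13,3,1] → █
    (3,5)@(7, 11): e=[23,-13,7] → ·
  covered (2 px):
    · · · · · ·
    · · · · · ·
    · · · · · ·
    · · · · · ·
    · · █ · · ·
    · · █ · · ·

Final: [[2,4],[2,5]]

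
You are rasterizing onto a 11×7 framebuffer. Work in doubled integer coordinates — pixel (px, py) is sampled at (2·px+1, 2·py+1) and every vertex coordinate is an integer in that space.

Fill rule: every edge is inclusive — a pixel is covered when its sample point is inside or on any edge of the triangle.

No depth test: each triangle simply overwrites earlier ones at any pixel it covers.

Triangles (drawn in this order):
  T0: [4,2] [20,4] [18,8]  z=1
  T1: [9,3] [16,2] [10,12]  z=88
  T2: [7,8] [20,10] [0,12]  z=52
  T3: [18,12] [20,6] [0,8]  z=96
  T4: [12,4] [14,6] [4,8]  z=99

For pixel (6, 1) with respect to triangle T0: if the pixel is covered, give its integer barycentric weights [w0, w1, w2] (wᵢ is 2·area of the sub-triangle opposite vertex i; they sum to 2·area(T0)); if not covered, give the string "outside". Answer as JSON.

T0:
  2·area = 68
  edge (4, 2)→(20, 4): d=(16,2) inclusive
  edge (20, 4)→(18, 8): d=(-2,4) inclusive
  edge (18, 8)→(4, 2): d=(-14,-6) inclusive
    (3,1)@(7, 3): e=[10,54,4] → █
    (4,1)@(9, 3): e=[6,46,16] → █
    (5,1)@(11, 3): e=[2,38,28] → █
    (6,1)@(13, 3): e=[-2,30,40] → ·
    (3,2)@(7, 5): e=[42,50,-24] → ·
    (4,2)@(9, 5): e=[38,42,-12] → ·
    (5,2)@(11, 5): e=[34,34,0] → █  [on edge]
    (6,2)@(13, 5): e=[30,26,12] → █
    (7,2)@(15, 5): e=[26,18,24] → █
    (8,2)@(17, 5): e=[22,10,36] → █
    (9,2)@(19, 5): e=[18,2,48] → █
    (10,2)@(21, 5): e=[14,-6,60] → ·
  covered (9 px):
    · · · · · · · · · · ·
    · · · █ █ █ · · · · ·
    · · · · · █ █ █ █ █ ·
    · · · · · · · · █ · ·
    · · · · · · · · · · ·
    · · · · · · · · · · ·
    · · · · · · · · · · ·
T1:
  2·area = 64
  edge (9, 3)→(16, 2): d=(7,-1) inclusive
  edge (16, 2)→(10, 12): d=(-6,10) inclusive
  edge (10, 12)→(9, 3): d=(-1,-9) inclusive
    (4,1)@(9, 3): e=[0,64,0] → █  [on edge]
    (5,1)@(11, 3): e=[2,44,18] → █
    (6,1)@(13, 3): e=[4,24,36] → █
    (7,1)@(15, 3): e=[6,4,54] → █
    (8,1)@(17, 3): e=[8,-16,72] → ·
    (4,2)@(9, 5): e=[14,52,-2] → ·
    (5,2)@(11, 5): e=[16,32,16] → █
    (7,2)@(15, 5): e=[20,-8,52] → ·
    (5,3)@(11, 7): e=[30,20,14] → █
    (6,3)@(13, 7): e=[32,0,32] → █  [on edge]
    (7,3)@(15, 7): e=[34,-20,50] → ·
    (5,4)@(11, 9): e=[44,8,12] → █
  covered (9 px):
    · · · · · · · · · · ·
    · · · · █ █ █ █ · · ·
    · · · · · █ █ · · · ·
    · · · · · █ █ · · · ·
    · · · · · █ · · · · ·
    · · · · · · · · · · ·
    · · · · · · · · · · ·
T2:
  2·area = 66
  edge (7, 8)→(20, 10): d=(13,2) inclusive
  edge (20, 10)→(0, 12): d=(-20,2) inclusive
  edge (0, 12)→(7, 8): d=(7,-4) inclusive
    (3,4)@(7, 9): e=[13,46,7] → █
    (4,4)@(9, 9): e=[9,42,15] → █
    (5,4)@(11, 9): e=[5,38,23] → █
    (6,4)@(13, 9): e=[1,34,31] → █
    (7,4)@(15, 9): e=[-3,30,39] → ·
    (1,5)@(3, 11): e=[47,14,5] → █
    (2,5)@(5, 11): e=[43,10,13] → █
    (5,5)@(11, 11): e=[31,-2,37] → ·
    (6,5)@(13, 11): e=[27,-6,45] → ·
    (1,6)@(3, 13): e=[73,-26,19] → ·
    (2,6)@(5, 13): e=[69,-30,27] → ·
    (3,6)@(7, 13): e=[65,-34,35] → ·
  covered (8 px):
    · · · · · · · · · · ·
    · · · · · · · · · · ·
    · · · · · · · · · · ·
    · · · · · · · · · · ·
    · · · █ █ █ █ · · · ·
    · █ █ █ █ · · · · · ·
    · · · · · · · · · · ·
T3:
  2·area = 116  (B↔C swapped to make it positive)
  edge (18, 12)→(0, 8): d=(-18,-4) inclusive
  edge (0, 8)→(20, 6): d=(20,-2) inclusive
  edge (20, 6)→(18, 12): d=(-2,6) inclusive
    (10,1)@(21, 3): e=[174,-58,0] → ·  [on edge]
    (5,3)@(11, 7): e=[62,2,52] → █
    (6,3)@(13, 7): e=[70,6,40] → █
    (7,3)@(15, 7): e=[78,10,28] → █
    (8,3)@(17, 7): e=[86,14,16] → █
    (9,3)@(19, 7): e=[94,18,4] → █
    (10,3)@(21, 7): e=[102,22,-8] → ·
    (2,4)@(5, 9): e=[2,30,84] → █
    (3,4)@(7, 9): e=[10,34,72] → █
    (4,4)@(9, 9): e=[18,38,60] → █
    (9,4)@(19, 9): e=[58,58,0] → █  [on edge]
    (10,4)@(21, 9): e=[66,62,-12] → ·
  covered (15 px):
    · · · · · · · · · · ·
    · · · · · · · · · · ·
    · · · · · · · · · · ·
    · · · · · █ █ █ █ █ ·
    · · █ █ █ █ █ █ █ █ ·
    · · · · · · · █ █ · ·
    · · · · · · · · · · ·
T4:
  2·area = 24
  edge (12, 4)→(14, 6): d=(2,2) inclusive
  edge (14, 6)→(4, 8): d=(-10,2) inclusive
  edge (4, 8)→(12, 4): d=(8,-4) inclusive
    (4,0)@(9, 1): e=[0,60,-36] → ·  [on edge]
    (5,1)@(11, 3): e=[0,36,-12] → ·  [on edge]
    (5,2)@(11, 5): e=[4,16,4] → █
    (6,2)@(13, 5): e=[0,12,12] → █  [on edge]
    (7,2)@(15, 5): e=[-4,8,20] → ·
    (9,2)@(19, 5): e=[-12,0,36] → ·  [on edge]
    (3,3)@(7, 7): e=[16,4,4] → █
    (4,3)@(9, 7): e=[12,0,12] → █  [on edge]
    (5,3)@(11, 7): e=[8,-4,20] → ·
    (6,3)@(13, 7): e=[4,-8,28] → ·
    (7,3)@(15, 7): e=[0,-12,36] → ·  [on edge]
    (3,4)@(7, 9): e=[20,-16,20] → ·
    (8,4)@(17, 9): e=[0,-36,60] → ·  [on edge]
    (9,5)@(19, 11): e=[0,-60,84] → ·  [on edge]
    (10,6)@(21, 13): e=[0,-84,108] → ·  [on edge]
  covered (4 px):
    · · · · · · · · · · ·
    · · · · · · · · · · ·
    · · · · · █ █ · · · ·
    · · · █ █ · · · · · ·
    · · · · · · · · · · ·
    · · · · · · · · · · ·
    · · · · · · · · · · ·

Answer: "outside"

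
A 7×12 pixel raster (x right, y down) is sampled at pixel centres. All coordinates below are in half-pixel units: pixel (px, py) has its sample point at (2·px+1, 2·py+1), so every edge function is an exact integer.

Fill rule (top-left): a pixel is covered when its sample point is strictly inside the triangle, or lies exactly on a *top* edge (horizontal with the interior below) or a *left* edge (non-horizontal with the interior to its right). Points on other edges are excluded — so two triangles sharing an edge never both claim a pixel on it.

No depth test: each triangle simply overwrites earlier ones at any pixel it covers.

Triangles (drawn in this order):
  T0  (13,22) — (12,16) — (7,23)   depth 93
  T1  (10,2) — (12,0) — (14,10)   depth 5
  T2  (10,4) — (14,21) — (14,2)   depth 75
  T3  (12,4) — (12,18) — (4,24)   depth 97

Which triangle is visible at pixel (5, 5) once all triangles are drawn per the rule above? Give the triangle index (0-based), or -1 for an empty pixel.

T0:
  2·area = 37  (B↔C swapped to make it positive)
  edge (13, 22)→(7, 23): d=(-6,1) right/bottom  bias=-1
  edge (7, 23)→(12, 16): d=(5,-7) top-left  bias=+0
  edge (12, 16)→(13, 22): d=(1,6) right/bottom  bias=-1
    (5,9)@(11, 19): e=[20,8,9] → #
    (6,9)@(13, 19): e=[18,22,-3] → ·
    (4,10)@(9, 21): e=[10,4,23] → #
    (6,10)@(13, 21): e=[6,32,-1] → ·
    (3,11)@(7, 23): e=[0,0,37] → ·  [on edge]
    (4,11)@(9, 23): e=[-2,14,25] → ·
    (5,11)@(11, 23): e=[-4,28,13] → ·
  covered (3 px):
    · · · · · · ·
    · · · · · · ·
    · · · · · · ·
    · · · · · · ·
    · · · · · · ·
    · · · · · · ·
    · · · · · · ·
    · · · · · · ·
    · · · · · · ·
    · · · · · # ·
    · · · · # # ·
    · · · · · · ·
T1:
  2·area = 24
  edge (10, 2)→(12, 0): d=(2,-2) top-left  bias=+0
  edge (12, 0)→(14, 10): d=(2,10) right/bottom  bias=-1
  edge (14, 10)→(10, 2): d=(-4,-8) top-left  bias=+0
    (5,0)@(11, 1): e=[0,12,12] → #  [on edge]
    (6,0)@(13, 1): e=[4,-8,28] → ·
    (4,1)@(9, 3): e=[0,36,-12] → ·  [on edge]
    (5,1)@(11, 3): e=[4,16,4] → #
    (6,1)@(13, 3): e=[8,-4,20] → ·
    (3,2)@(7, 5): e=[0,60,-36] → ·  [on edge]
    (5,2)@(11, 5): e=[8,20,-4] → ·
    (6,2)@(13, 5): e=[12,0,12] → ·  [on edge]
    (2,3)@(5, 7): e=[0,84,-60] → ·  [on edge]
    (6,3)@(13, 7): e=[16,4,4] → #
    (1,4)@(3, 9): e=[0,108,-84] → ·  [on edge]
    (6,4)@(13, 9): e=[20,8,-4] → ·
    (0,5)@(1, 11): e=[0,132,-108] → ·  [on edge]
  covered (3 px):
    · · · · · # ·
    · · · · · # ·
    · · · · · · ·
    · · · · · · #
    · · · · · · ·
    · · · · · · ·
    · · · · · · ·
    · · · · · · ·
    · · · · · · ·
    · · · · · · ·
    · · · · · · ·
    · · · · · · ·
T2:
  2·area = 76  (B↔C swapped to make it positive)
  edge (10, 4)→(14, 2): d=(4,-2) top-left  bias=+0
  edge (14, 2)→(14, 21): d=(0,19) right/bottom  bias=-1
  edge (14, 21)→(10, 4): d=(-4,-17) top-left  bias=+0
    (6,1)@(13, 3): e=[2,19,55] → #
    (5,2)@(11, 5): e=[6,57,13] → #
    (5,3)@(11, 7): e=[14,57,5] → #
    (5,4)@(11, 9): e=[22,57,-3] → ·
    (6,4)@(13, 9): e=[26,19,31] → #
    (6,5)@(13, 11): e=[34,19,23] → #
    (6,6)@(13, 13): e=[42,19,15] → #
    (6,7)@(13, 15): e=[50,19,7] → #
    (6,8)@(13, 17): e=[58,19,-1] → ·
  covered (9 px):
    · · · · · · ·
    · · · · · · #
    · · · · · # #
    · · · · · # #
    · · · · · · #
    · · · · · · #
    · · · · · · #
    · · · · · · #
    · · · · · · ·
    · · · · · · ·
    · · · · · · ·
    · · · · · · ·
T3:
  2·area = 112
  edge (12, 4)→(12, 18): d=(0,14) right/bottom  bias=-1
  edge (12, 18)→(4, 24): d=(-8,6) right/bottom  bias=-1
  edge (4, 24)→(12, 4): d=(8,-20) top-left  bias=+0
    (5,3)@(11, 7): e=[14,94,4] → #
    (6,3)@(13, 7): e=[-14,82,44] → ·
    (5,4)@(11, 9): e=[14,78,20] → #
    (6,4)@(13, 9): e=[-14,66,60] → ·
    (5,5)@(11, 11): e=[14,62,36] → #
    (6,5)@(13, 11): e=[-14,50,76] → ·
    (4,6)@(9, 13): e=[42,58,12] → #
    (6,6)@(13, 13): e=[-14,34,92] → ·
    (4,7)@(9, 15): e=[42,42,28] → #
    (6,7)@(13, 15): e=[-14,18,108] → ·
    (3,8)@(7, 17): e=[70,38,4] → #
    (6,8)@(13, 17): e=[-14,2,124] → ·
  covered (14 px):
    · · · · · · ·
    · · · · · · ·
    · · · · · · ·
    · · · · · # ·
    · · · · · # ·
    · · · · · # ·
    · · · · # # ·
    · · · · # # ·
    · · · # # # ·
    · · · # # · ·
    · · · # · · ·
    · · # · · · ·

Z-buffer (winner per pixel, '.' = empty):
  . . . . . 1 .
  . . . . . 1 2
  . . . . . 2 2
  . . . . . 3 2
  . . . . . 3 2
  . . . . . 3 2
  . . . . 3 3 2
  . . . . 3 3 2
  . . . 3 3 3 .
  . . . 3 3 0 .
  . . . 3 0 0 .
  . . 3 . . . .

Answer: 3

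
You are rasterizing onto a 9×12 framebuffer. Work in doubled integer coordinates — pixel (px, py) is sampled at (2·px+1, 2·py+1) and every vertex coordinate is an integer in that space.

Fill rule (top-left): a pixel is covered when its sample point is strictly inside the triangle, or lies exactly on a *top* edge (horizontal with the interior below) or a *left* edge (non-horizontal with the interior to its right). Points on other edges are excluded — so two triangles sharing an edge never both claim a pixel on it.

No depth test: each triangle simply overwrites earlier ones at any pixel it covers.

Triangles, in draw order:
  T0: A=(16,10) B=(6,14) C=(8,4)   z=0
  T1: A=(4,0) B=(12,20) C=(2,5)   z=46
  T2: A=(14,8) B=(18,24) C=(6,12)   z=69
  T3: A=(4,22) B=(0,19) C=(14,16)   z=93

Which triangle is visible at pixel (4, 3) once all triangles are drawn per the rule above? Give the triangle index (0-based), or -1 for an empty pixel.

T0:
  2·area = 92
  edge (16, 10)→(6, 14): d=(-10,4) right/bottom  bias=-1
  edge (6, 14)→(8, 4): d=(2,-10) top-left  bias=+0
  edge (8, 4)→(16, 10): d=(8,6) right/bottom  bias=-1
    (4,2)@(9, 5): e=[78,12,2] → X
    (5,2)@(11, 5): e=[70,32,-10] → .
    (4,3)@(9, 7): e=[58,16,18] → X
    (5,3)@(11, 7): e=[50,36,6] → X
    (6,3)@(13, 7): e=[42,56,-6] → .
    (3,4)@(7, 9): e=[46,0,46] → X  [on edge]
    (6,4)@(13, 9): e=[22,60,10] → X
    (7,4)@(15, 9): e=[14,80,-2] → .
    (3,5)@(7, 11): e=[26,4,62] → X
    (7,5)@(15, 11): e=[-6,84,14] → .
    (3,6)@(7, 13): e=[6,8,78] → X
    (4,6)@(9, 13): e=[-2,28,66] → .
    (2,9)@(5, 19): e=[-46,0,138] → .  [on edge]
  covered (12 px):
    . . . . . . . . .
    . . . . . . . . .
    . . . . X . . . .
    . . . . X X . . .
    . . . X X X X . .
    . . . X X X X . .
    . . . X . . . . .
    . . . . . . . . .
    . . . . . . . . .
    . . . . . . . . .
    . . . . . . . . .
    . . . . . . . . .
T1:
  2·area = 80
  edge (4, 0)→(12, 20): d=(8,20) right/bottom  bias=-1
  edge (12, 20)→(2, 5): d=(-10,-15) top-left  bias=+0
  edge (2, 5)→(4, 0): d=(2,-5) top-left  bias=+0
    (1,1)@(3, 3): e=[44,35,1] → X
    (2,1)@(5, 3): e=[4,65,11] → X
    (3,1)@(7, 3): e=[-36,95,21] → .
    (1,2)@(3, 5): e=[60,15,5] → X
    (3,2)@(7, 5): e=[-20,75,25] → .
    (1,3)@(3, 7): e=[76,-5,9] → .
    (2,3)@(5, 7): e=[36,25,19] → X
    (3,3)@(7, 7): e=[-4,55,29] → .
    (2,4)@(5, 9): e=[52,5,23] → X
    (3,4)@(7, 9): e=[12,35,33] → X
    (4,4)@(9, 9): e=[-28,65,43] → .
    (2,5)@(5, 11): e=[68,-15,27] → .
  covered (10 px):
    . . . . . . . . .
    . X X . . . . . .
    . X X . . . . . .
    . . X . . . . . .
    . . X X . . . . .
    . . . X . . . . .
    . . . . X . . . .
    . . . . X . . . .
    . . . . . . . . .
    . . . . . . . . .
    . . . . . . . . .
    . . . . . . . . .
T2:
  2·area = 144
  edge (14, 8)→(18, 24): d=(4,16) right/bottom  bias=-1
  edge (18, 24)→(6, 12): d=(-12,-12) top-left  bias=+0
  edge (6, 12)→(14, 8): d=(8,-4) top-left  bias=+0
    (0,3)@(1, 7): e=[204,0,-60] → .  [on edge]
    (1,4)@(3, 9): e=[180,0,-36] → .  [on edge]
    (6,4)@(13, 9): e=[20,120,4] → X
    (7,4)@(15, 9): e=[-12,144,12] → .
    (2,5)@(5, 11): e=[156,0,-12] → .  [on edge]
    (4,5)@(9, 11): e=[92,48,4] → X
    (5,5)@(11, 11): e=[60,72,12] → X
    (7,5)@(15, 11): e=[-4,120,28] → .
    (3,6)@(7, 13): e=[132,0,12] → X  [on edge]
    (7,6)@(15, 13): e=[4,96,44] → X
    (8,6)@(17, 13): e=[-28,120,52] → .
    (3,7)@(7, 15): e=[140,-24,28] → .
    (4,7)@(9, 15): e=[108,0,36] → X  [on edge]
    (5,8)@(11, 17): e=[84,0,60] → X  [on edge]
    (6,9)@(13, 19): e=[60,0,84] → X  [on edge]
    (7,10)@(15, 21): e=[36,0,108] → X  [on edge]
    (8,11)@(17, 23): e=[12,0,132] → X  [on edge]
  covered (21 px):
    . . . . . . . . .
    . . . . . . . . .
    . . . . . . . . .
    . . . . . . . . .
    . . . . . . X . .
    . . . . X X X . .
    . . . X X X X X .
    . . . . X X X X .
    . . . . . X X X .
    . . . . . . X X .
    . . . . . . . X X
    . . . . . . . . X
T3:
  2·area = 54
  edge (4, 22)→(0, 19): d=(-4,-3) top-left  bias=+0
  edge (0, 19)→(14, 16): d=(14,-3) top-left  bias=+0
  edge (14, 16)→(4, 22): d=(-10,6) right/bottom  bias=-1
    (5,8)@(11, 17): e=[41,5,8] → X
    (6,8)@(13, 17): e=[47,11,-4] → .
    (0,9)@(1, 19): e=[3,3,48] → X
    (1,9)@(3, 19): e=[9,9,36] → X
    (2,9)@(5, 19): e=[15,15,24] → X
    (3,9)@(7, 19): e=[21,21,12] → X
    (4,9)@(9, 19): e=[27,27,0] → .  [on edge]
    (5,9)@(11, 19): e=[33,33,-12] → .
    (0,10)@(1, 21): e=[-5,31,28] → .
    (1,10)@(3, 21): e=[1,37,16] → X
    (3,10)@(7, 21): e=[13,49,-8] → .
    (1,11)@(3, 23): e=[-7,65,-4] → .
  covered (7 px):
    . . . . . . . . .
    . . . . . . . . .
    . . . . . . . . .
    . . . . . . . . .
    . . . . . . . . .
    . . . . . . . . .
    . . . . . . . . .
    . . . . . . . . .
    . . . . . X . . .
    X X X X . . . . .
    . X X . . . . . .
    . . . . . . . . .

Z-buffer (winner per pixel, '.' = empty):
  . . . . . . . . .
  . 1 1 . . . . . .
  . 1 1 . 0 . . . .
  . . 1 . 0 0 . . .
  . . 1 1 0 0 2 . .
  . . . 1 2 2 2 . .
  . . . 2 2 2 2 2 .
  . . . . 2 2 2 2 .
  . . . . . 3 2 2 .
  3 3 3 3 . . 2 2 .
  . 3 3 . . . . 2 2
  . . . . . . . . 2

Answer: 0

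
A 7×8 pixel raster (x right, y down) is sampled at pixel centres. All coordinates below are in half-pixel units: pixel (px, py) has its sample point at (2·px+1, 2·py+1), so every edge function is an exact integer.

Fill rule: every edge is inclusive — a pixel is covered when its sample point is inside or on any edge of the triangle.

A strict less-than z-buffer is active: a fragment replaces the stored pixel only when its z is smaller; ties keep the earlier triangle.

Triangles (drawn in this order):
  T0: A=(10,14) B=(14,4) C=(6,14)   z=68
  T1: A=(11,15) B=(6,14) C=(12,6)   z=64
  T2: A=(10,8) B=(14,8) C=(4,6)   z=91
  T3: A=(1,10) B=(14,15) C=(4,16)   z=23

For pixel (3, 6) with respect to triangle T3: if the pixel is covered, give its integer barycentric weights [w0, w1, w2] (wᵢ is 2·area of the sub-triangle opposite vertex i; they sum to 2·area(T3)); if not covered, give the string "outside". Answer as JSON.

T0:
  2·area = 40  (B↔C swapped to make it positive)
  edge (10, 14)→(6, 14): d=(-4,0) inclusive
  edge (6, 14)→(14, 4): d=(8,-10) inclusive
  edge (14, 4)→(10, 14): d=(-4,10) inclusive
    (5,4)@(11, 9): e=[20,10,10] → █
    (6,4)@(13, 9): e=[20,30,-10] → ·
    (4,5)@(9, 11): e=[12,6,22] → █
    (6,5)@(13, 11): e=[12,46,-18] → ·
    (3,6)@(7, 13): e=[4,2,34] → █
    (5,6)@(11, 13): e=[4,42,-6] → ·
    (3,7)@(7, 15): e=[-4,18,26] → ·
    (4,7)@(9, 15): e=[-4,38,6] → ·
  covered (5 px):
    · · · · · · ·
    · · · · · · ·
    · · · · · · ·
    · · · · · · ·
    · · · · · █ ·
    · · · · █ █ ·
    · · · █ █ · ·
    · · · · · · ·
T1:
  2·area = 46
  edge (11, 15)→(6, 14): d=(-5,-1) inclusive
  edge (6, 14)→(12, 6): d=(6,-8) inclusive
  edge (12, 6)→(11, 15): d=(-1,9) inclusive
    (5,4)@(11, 9): e=[30,10,6] → █
    (6,4)@(13, 9): e=[32,26,-12] → ·
    (4,5)@(9, 11): e=[18,6,22] → █
    (6,5)@(13, 11): e=[22,38,-14] → ·
    (0,6)@(1, 13): e=[0,-46,92] → ·  [on edge]
    (3,6)@(7, 13): e=[6,2,38] → █
    (6,6)@(13, 13): e=[12,50,-16] → ·
    (3,7)@(7, 15): e=[-4,14,36] → ·
    (4,7)@(9, 15): e=[-2,30,18] → ·
    (5,7)@(11, 15): e=[0,46,0] → █  [on edge]
    (6,7)@(13, 15): e=[2,62,-18] → ·
  covered (7 px):
    · · · · · · ·
    · · · · · · ·
    · · · · · · ·
    · · · · · · ·
    · · · · · █ ·
    · · · · █ █ ·
    · · · █ █ █ ·
    · · · · · █ ·
T2:
  2·area = 8  (B↔C swapped to make it positive)
  edge (10, 8)→(4, 6): d=(-6,-2) inclusive
  edge (4, 6)→(14, 8): d=(10,2) inclusive
  edge (14, 8)→(10, 8): d=(-4,0) inclusive
    (0,2)@(1, 5): e=[0,-4,12] → ·  [on edge]
    (3,3)@(7, 7): e=[0,4,4] → █  [on edge]
    (4,3)@(9, 7): e=[4,0,4] → █  [on edge]
    (5,3)@(11, 7): e=[8,-4,4] → ·
    (3,4)@(7, 9): e=[-12,24,-4] → ·
    (4,4)@(9, 9): e=[-8,20,-4] → ·
    (6,4)@(13, 9): e=[0,12,-4] → ·  [on edge]
  covered (2 px):
    · · · · · · ·
    · · · · · · ·
    · · · · · · ·
    · · · █ █ · ·
    · · · · · · ·
    · · · · · · ·
    · · · · · · ·
    · · · · · · ·
T3:
  2·area = 63
  edge (1, 10)→(14, 15): d=(13,5) inclusive
  edge (14, 15)→(4, 16): d=(-10,1) inclusive
  edge (4, 16)→(1, 10): d=(-3,-6) inclusive
    (1,5)@(3, 11): e=[3,51,9] → █
    (2,5)@(5, 11): e=[-7,49,21] → ·
    (1,6)@(3, 13): e=[29,31,3] → █
    (2,6)@(5, 13): e=[19,29,15] → █
    (3,6)@(7, 13): e=[9,27,27] → █
    (4,6)@(9, 13): e=[-1,25,39] → ·
    (1,7)@(3, 15): e=[55,11,-3] → ·
    (2,7)@(5, 15): e=[45,9,9] → █
    (4,7)@(9, 15): e=[25,5,33] → █
    (5,7)@(11, 15): e=[15,3,45] → █
    (6,7)@(13, 15): e=[5,1,57] → █
  covered (9 px):
    · · · · · · ·
    · · · · · · ·
    · · · · · · ·
    · · · · · · ·
    · · · · · · ·
    · █ · · · · ·
    · █ █ █ · · ·
    · · █ █ █ █ █

Final: [27,27,9]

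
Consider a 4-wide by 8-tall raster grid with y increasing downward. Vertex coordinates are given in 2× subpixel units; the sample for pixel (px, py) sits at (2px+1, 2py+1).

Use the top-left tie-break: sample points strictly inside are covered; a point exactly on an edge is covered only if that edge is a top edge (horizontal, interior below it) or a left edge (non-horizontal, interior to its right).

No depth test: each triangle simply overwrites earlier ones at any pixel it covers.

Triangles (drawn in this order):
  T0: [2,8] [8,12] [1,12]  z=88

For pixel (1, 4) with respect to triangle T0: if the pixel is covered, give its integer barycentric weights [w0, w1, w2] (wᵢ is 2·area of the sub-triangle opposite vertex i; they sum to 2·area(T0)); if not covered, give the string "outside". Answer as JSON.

T0:
  2·area = 28
  edge (2, 8)→(8, 12): d=(6,4) right/bottom  bias=-1
  edge (8, 12)→(1, 12): d=(-7,0) right/bottom  bias=-1
  edge (1, 12)→(2, 8): d=(1,-4) top-left  bias=+0
    (1,4)@(3, 9): e=[2,21,5] → X
    (2,4)@(5, 9): e=[-6,21,13] → .
    (1,5)@(3, 11): e=[14,7,7] → X
    (2,5)@(5, 11): e=[6,7,15] → X
    (3,5)@(7, 11): e=[-2,7,23] → .
    (1,6)@(3, 13): e=[26,-7,9] → .
    (2,6)@(5, 13): e=[18,-7,17] → .
  covered (3 px):
    . . . .
    . . . .
    . . . .
    . . . .
    . X . .
    . X X .
    . . . .
    . . . .

Result: [21,5,2]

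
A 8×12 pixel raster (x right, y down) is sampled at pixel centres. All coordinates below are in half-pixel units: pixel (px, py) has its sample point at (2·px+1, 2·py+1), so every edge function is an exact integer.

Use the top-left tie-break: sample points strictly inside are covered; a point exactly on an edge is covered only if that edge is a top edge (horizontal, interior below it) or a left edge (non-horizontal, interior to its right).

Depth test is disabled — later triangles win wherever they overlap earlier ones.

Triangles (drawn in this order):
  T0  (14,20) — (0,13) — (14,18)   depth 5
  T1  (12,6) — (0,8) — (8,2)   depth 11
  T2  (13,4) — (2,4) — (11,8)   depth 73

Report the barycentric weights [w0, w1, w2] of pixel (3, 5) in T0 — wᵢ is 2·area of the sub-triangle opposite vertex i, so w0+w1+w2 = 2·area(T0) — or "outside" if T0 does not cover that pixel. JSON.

T0:
  2·area = 28
  edge (14, 20)→(0, 13): d=(-14,-7) top-left  bias=+0
  edge (0, 13)→(14, 18): d=(14,5) right/bottom  bias=-1
  edge (14, 18)→(14, 20): d=(0,2) right/bottom  bias=-1
    (2,7)@(5, 15): e=[7,3,18] → █
    (3,7)@(7, 15): e=[21,-7,14] → ·
    (2,8)@(5, 17): e=[-21,31,18] → ·
    (4,8)@(9, 17): e=[7,11,10] → █
    (5,8)@(11, 17): e=[21,1,6] → █
    (6,8)@(13, 17): e=[35,-9,2] → ·
    (4,9)@(9, 19): e=[-21,39,10] → ·
    (5,9)@(11, 19): e=[-7,29,6] → ·
    (6,9)@(13, 19): e=[7,19,2] → █
    (7,9)@(15, 19): e=[21,9,-2] → ·
    (6,10)@(13, 21): e=[-21,47,2] → ·
  covered (4 px):
    · · · · · · · ·
    · · · · · · · ·
    · · · · · · · ·
    · · · · · · · ·
    · · · · · · · ·
    · · · · · · · ·
    · · · · · · · ·
    · · █ · · · · ·
    · · · · █ █ · ·
    · · · · · · █ ·
    · · · · · · · ·
    · · · · · · · ·
T1:
  2·area = 56
  edge (12, 6)→(0, 8): d=(-12,2) right/bottom  bias=-1
  edge (0, 8)→(8, 2): d=(8,-6) top-left  bias=+0
  edge (8, 2)→(12, 6): d=(4,4) right/bottom  bias=-1
    (3,0)@(7, 1): e=[70,-14,0] → ·  [on edge]
    (3,1)@(7, 3): e=[46,2,8] → █
    (4,1)@(9, 3): e=[42,14,0] → ·  [on edge]
    (2,2)@(5, 5): e=[26,6,24] → █
    (4,2)@(9, 5): e=[18,30,8] → █
    (5,2)@(11, 5): e=[14,42,0] → ·  [on edge]
    (1,3)@(3, 7): e=[6,10,40] → █
    (3,3)@(7, 7): e=[-2,34,24] → ·
    (4,3)@(9, 7): e=[-6,46,16] → ·
    (6,3)@(13, 7): e=[-14,70,0] → ·  [on edge]
    (1,4)@(3, 9): e=[-18,26,48] → ·
    (2,4)@(5, 9): e=[-22,38,40] → ·
    (7,4)@(15, 9): e=[-42,98,0] → ·  [on edge]
  covered (6 px):
    · · · · · · · ·
    · · · █ · · · ·
    · · █ █ █ · · ·
    · █ █ · · · · ·
    · · · · · · · ·
    · · · · · · · ·
    · · · · · · · ·
    · · · · · · · ·
    · · · · · · · ·
    · · · · · · · ·
    · · · · · · · ·
    · · · · · · · ·
T2:
  2·area = 44  (B↔C swapped to make it positive)
  edge (13, 4)→(11, 8): d=(-2,4) right/bottom  bias=-1
  edge (11, 8)→(2, 4): d=(-9,-4) top-left  bias=+0
  edge (2, 4)→(13, 4): d=(11,0) top-left  bias=+0
    (2,2)@(5, 5): e=[30,3,11] → █
    (3,2)@(7, 5): e=[22,11,11] → █
    (4,2)@(9, 5): e=[14,19,11] → █
    (5,2)@(11, 5): e=[6,27,11] → █
    (6,2)@(13, 5): e=[-2,35,11] → ·
    (2,3)@(5, 7): e=[26,-15,33] → ·
    (3,3)@(7, 7): e=[18,-7,33] → ·
    (4,3)@(9, 7): e=[10,1,33] → █
    (6,3)@(13, 7): e=[-6,17,33] → ·
    (4,4)@(9, 9): e=[6,-17,55] → ·
    (5,4)@(11, 9): e=[-2,-9,55] → ·
  covered (6 px):
    · · · · · · · ·
    · · · · · · · ·
    · · █ █ █ █ · ·
    · · · · █ █ · ·
    · · · · · · · ·
    · · · · · · · ·
    · · · · · · · ·
    · · · · · · · ·
    · · · · · · · ·
    · · · · · · · ·
    · · · · · · · ·
    · · · · · · · ·

Answer: "outside"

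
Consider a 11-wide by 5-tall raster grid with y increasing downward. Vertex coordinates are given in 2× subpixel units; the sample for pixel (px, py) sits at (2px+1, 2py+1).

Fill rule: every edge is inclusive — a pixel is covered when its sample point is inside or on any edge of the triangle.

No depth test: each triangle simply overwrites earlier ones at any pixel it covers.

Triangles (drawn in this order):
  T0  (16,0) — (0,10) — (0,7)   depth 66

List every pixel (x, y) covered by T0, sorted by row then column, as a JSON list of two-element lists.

T0:
  2·area = 48
  edge (16, 0)→(0, 10): d=(-16,10) inclusive
  edge (0, 10)→(0, 7): d=(0,-3) inclusive
  edge (0, 7)→(16, 0): d=(16,-7) inclusive
    (5,1)@(11, 3): e=[2,33,13] → X
    (6,1)@(13, 3): e=[-18,39,27] → .
    (2,2)@(5, 5): e=[30,15,3] → X
    (3,2)@(7, 5): e=[10,21,17] → X
    (4,2)@(9, 5): e=[-10,27,31] → .
    (5,2)@(11, 5): e=[-30,33,45] → .
    (0,3)@(1, 7): e=[38,3,7] → X
    (1,3)@(3, 7): e=[18,9,21] → X
    (2,3)@(5, 7): e=[-2,15,35] → .
    (3,3)@(7, 7): e=[-22,21,49] → .
    (0,4)@(1, 9): e=[6,3,39] → X
    (1,4)@(3, 9): e=[-14,9,53] → .
  covered (6 px):
    . . . . . . . . . . .
    . . . . . X . . . . .
    . . X X . . . . . . .
    X X . . . . . . . . .
    X . . . . . . . . . .

Result: [[5,1],[2,2],[3,2],[0,3],[1,3],[0,4]]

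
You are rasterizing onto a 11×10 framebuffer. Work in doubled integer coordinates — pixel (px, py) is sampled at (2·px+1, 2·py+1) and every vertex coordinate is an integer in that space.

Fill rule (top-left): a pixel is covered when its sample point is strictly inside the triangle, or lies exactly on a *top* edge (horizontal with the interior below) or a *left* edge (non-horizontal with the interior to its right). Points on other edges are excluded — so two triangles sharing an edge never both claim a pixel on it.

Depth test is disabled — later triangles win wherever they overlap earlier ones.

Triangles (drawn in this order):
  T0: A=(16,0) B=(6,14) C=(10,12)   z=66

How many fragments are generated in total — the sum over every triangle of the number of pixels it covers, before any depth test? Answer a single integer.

T0:
  2·area = 36  (B↔C swapped to make it positive)
  edge (16, 0)→(10, 12): d=(-6,12) right/bottom  bias=-1
  edge (10, 12)→(6, 14): d=(-4,2) right/bottom  bias=-1
  edge (6, 14)→(16, 0): d=(10,-14) top-left  bias=+0
    (6,2)@(13, 5): e=[6,22,8] → #
    (7,2)@(15, 5): e=[-18,18,36] → ·
    (5,3)@(11, 7): e=[18,18,0] → #  [on edge]
    (6,3)@(13, 7): e=[-6,14,28] → ·
    (5,4)@(11, 9): e=[6,10,20] → #
    (6,4)@(13, 9): e=[-18,6,48] → ·
    (4,5)@(9, 11): e=[18,6,12] → #
    (5,5)@(11, 11): e=[-6,2,40] → ·
    (3,6)@(7, 13): e=[30,2,4] → #
    (4,6)@(9, 13): e=[6,-2,32] → ·
    (3,7)@(7, 15): e=[18,-6,24] → ·
  covered (5 px):
    · · · · · · · · · · ·
    · · · · · · · · · · ·
    · · · · · · # · · · ·
    · · · · · # · · · · ·
    · · · · · # · · · · ·
    · · · · # · · · · · ·
    · · · # · · · · · · ·
    · · · · · · · · · · ·
    · · · · · · · · · · ·
    · · · · · · · · · · ·

Final: 5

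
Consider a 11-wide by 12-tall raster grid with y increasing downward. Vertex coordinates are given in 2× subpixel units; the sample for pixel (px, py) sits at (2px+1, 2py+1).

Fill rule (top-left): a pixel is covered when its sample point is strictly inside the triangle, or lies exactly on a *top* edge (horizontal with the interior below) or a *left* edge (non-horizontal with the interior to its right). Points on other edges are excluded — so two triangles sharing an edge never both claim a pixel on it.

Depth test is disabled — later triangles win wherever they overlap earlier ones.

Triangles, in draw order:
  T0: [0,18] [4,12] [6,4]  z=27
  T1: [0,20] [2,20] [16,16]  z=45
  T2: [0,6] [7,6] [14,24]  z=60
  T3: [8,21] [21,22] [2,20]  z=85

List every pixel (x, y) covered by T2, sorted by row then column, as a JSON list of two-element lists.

T0:
  2·area = 20  (B↔C swapped to make it positive)
  edge (0, 18)→(6, 4): d=(6,-14) top-left  bias=+0
  edge (6, 4)→(4, 12): d=(-2,8) right/bottom  bias=-1
  edge (4, 12)→(0, 18): d=(-4,6) right/bottom  bias=-1
    (2,3)@(5, 7): e=[4,2,14] → █
    (3,3)@(7, 7): e=[32,-14,2] → ·
    (2,4)@(5, 9): e=[16,-2,6] → ·
    (1,5)@(3, 11): e=[0,10,10] → █  [on edge]
    (2,5)@(5, 11): e=[28,-6,-2] → ·
    (1,6)@(3, 13): e=[12,6,2] → █
    (2,6)@(5, 13): e=[40,-10,-10] → ·
    (1,7)@(3, 15): e=[24,2,-6] → ·
  covered (3 px):
    · · · · · · · · · · ·
    · · · · · · · · · · ·
    · · · · · · · · · · ·
    · · █ · · · · · · · ·
    · · · · · · · · · · ·
    · █ · · · · · · · · ·
    · █ · · · · · · · · ·
    · · · · · · · · · · ·
    · · · · · · · · · · ·
    · · · · · · · · · · ·
    · · · · · · · · · · ·
    · · · · · · · · · · ·
T1:
  2·area = 8  (B↔C swapped to make it positive)
  edge (0, 20)→(16, 16): d=(16,-4) top-left  bias=+0
  edge (16, 16)→(2, 20): d=(-14,4) right/bottom  bias=-1
  edge (2, 20)→(0, 20): d=(-2,0) right/bottom  bias=-1
    (2,9)@(5, 19): e=[4,2,2] → █
    (3,9)@(7, 19): e=[12,-6,2] → ·
    (2,10)@(5, 21): e=[36,-26,-2] → ·
  covered (1 px):
    · · · · · · · · · · ·
    · · · · · · · · · · ·
    · · · · · · · · · · ·
    · · · · · · · · · · ·
    · · · · · · · · · · ·
    · · · · · · · · · · ·
    · · · · · · · · · · ·
    · · · · · · · · · · ·
    · · · · · · · · · · ·
    · · █ · · · · · · · ·
    · · · · · · · · · · ·
    · · · · · · · · · · ·
T2:
  2·area = 126
  edge (0, 6)→(7, 6): d=(7,0) top-left  bias=+0
  edge (7, 6)→(14, 24): d=(7,18) right/bottom  bias=-1
  edge (14, 24)→(0, 6): d=(-14,-18) top-left  bias=+0
    (0,3)@(1, 7): e=[7,115,4] → █
    (1,3)@(3, 7): e=[7,79,40] → █
    (2,3)@(5, 7): e=[7,43,76] → █
    (3,3)@(7, 7): e=[7,7,112] → █
    (4,3)@(9, 7): e=[7,-29,148] → ·
    (0,4)@(1, 9): e=[21,129,-24] → ·
    (1,4)@(3, 9): e=[21,93,12] → █
    (4,4)@(9, 9): e=[21,-15,120] → ·
    (1,5)@(3, 11): e=[35,107,-16] → ·
    (2,5)@(5, 11): e=[35,71,20] → █
    (4,5)@(9, 11): e=[35,-1,92] → ·
    (2,6)@(5, 13): e=[49,85,-8] → ·
    (3,7)@(7, 15): e=[63,63,0] → █  [on edge]
  covered (16 px):
    · · · · · · · · · · ·
    · · · · · · · · · · ·
    · · · · · · · · · · ·
    █ █ █ █ · · · · · · ·
    · █ █ █ · · · · · · ·
    · · █ █ · · · · · · ·
    · · · █ █ · · · · · ·
    · · · █ █ · · · · · ·
    · · · · █ █ · · · · ·
    · · · · · █ · · · · ·
    · · · · · · · · · · ·
    · · · · · · · · · · ·
T3:
  2·area = 7  (B↔C swapped to make it positive)
  edge (8, 21)→(2, 20): d=(-6,-1) top-left  bias=+0
  edge (2, 20)→(21, 22): d=(19,2) right/bottom  bias=-1
  edge (21, 22)→(8, 21): d=(-13,-1) top-left  bias=+0
    (4,10)@(9, 21): e=[1,5,1] → █
    (5,10)@(11, 21): e=[3,1,3] → █
    (6,10)@(13, 21): e=[5,-3,5] → ·
    (4,11)@(9, 23): e=[-11,43,-25] → ·
    (5,11)@(11, 23): e=[-9,39,-23] → ·
  covered (2 px):
    · · · · · · · · · · ·
    · · · · · · · · · · ·
    · · · · · · · · · · ·
    · · · · · · · · · · ·
    · · · · · · · · · · ·
    · · · · · · · · · · ·
    · · · · · · · · · · ·
    · · · · · · · · · · ·
    · · · · · · · · · · ·
    · · · · · · · · · · ·
    · · · · █ █ · · · · ·
    · · · · · · · · · · ·

Result: [[0,3],[1,3],[2,3],[3,3],[1,4],[2,4],[3,4],[2,5],[3,5],[3,6],[4,6],[3,7],[4,7],[4,8],[5,8],[5,9]]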